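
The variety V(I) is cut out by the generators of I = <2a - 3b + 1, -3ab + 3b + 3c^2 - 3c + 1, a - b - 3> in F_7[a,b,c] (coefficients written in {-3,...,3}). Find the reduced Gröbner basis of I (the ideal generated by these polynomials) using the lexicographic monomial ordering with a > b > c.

f_1 = 2a - 3b + 1, LT = a.
f_2 = -3ab + 3b + 3c^2 - 3c + 1, LT = ab.
f_3 = a - b - 3, LT = a.

S(f_1,f_2): lcm = ab. S = 2b^2 - 2b + c^2 - c - 2.
  reduce S modulo (f_1, f_2, f_3):
  remainder 2b^2 - 2b + c^2 - c - 2 ≠ 0; add g_4 = 2b^2 - 2b + c^2 - c - 2 to the basis.

S(f_1,f_3): lcm = a. S = 3b.
  reduce S modulo (f_1, f_2, f_3, g_4):
  remainder 3b ≠ 0; add g_5 = 3b to the basis.

S(f_2,f_3): lcm = ab. S = b^2 + 2b - c^2 + c + 2.
  reduce S modulo (f_1, f_2, f_3, g_4, g_5):
  remainder 2c^2 - 2c + 3 ≠ 0; add g_6 = 2c^2 - 2c + 3 to the basis.

The other S-polynomials (S(f_1,g_4), S(f_2,g_4), S(f_3,g_4), S(f_1,g_5), S(f_2,g_5), S(f_3,g_5), S(g_4,g_5), S(f_1,g_6), S(f_2,g_6), S(f_3,g_6), S(g_4,g_6), S(g_5,g_6)) all reduce to 0 modulo the current basis, so we have a Gröbner basis.
Inter-reduce: drop elements whose leading term is divisible by another's, tail-reduce, and make monic.

G = {a - 3, b, c^2 - c - 2}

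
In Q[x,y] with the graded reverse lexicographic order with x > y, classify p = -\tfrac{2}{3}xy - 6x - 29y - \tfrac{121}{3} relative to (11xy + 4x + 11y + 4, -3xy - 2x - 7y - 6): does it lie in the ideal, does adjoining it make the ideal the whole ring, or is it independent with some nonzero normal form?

Adjoining -\tfrac{2}{3}xy - 6x - 29y - \tfrac{121}{3} makes the ideal the whole ring: the system is inconsistent.

First compute the reduced Gröbner basis of I by Buchberger's algorithm.
f_1 = 11xy + 4x + 11y + 4, LT = xy.
f_2 = -3xy - 2x - 7y - 6, LT = xy.

S(f_1,f_2): lcm = xy. S = -\tfrac{10}{33}x - \tfrac{4}{3}y - \tfrac{18}{11}.
  leading term x: no divisor's leading term divides it; move -\tfrac{10}{33}x to the remainder.
  leading term y: no divisor's leading term divides it; move -\tfrac{4}{3}y to the remainder.
  leading term 1: no divisor's leading term divides it; move -\tfrac{18}{11} to the remainder.
  remainder -\tfrac{10}{33}x - \tfrac{4}{3}y - \tfrac{18}{11} ≠ 0; add h_3 = -\tfrac{10}{33}x - \tfrac{4}{3}y - \tfrac{18}{11} to the basis.

S(f_1,h_3): lcm = xy. S = -\tfrac{22}{5}y^{2} + \tfrac{4}{11}x - \tfrac{22}{5}y + \tfrac{4}{11}.
  leading term y^{2}: no divisor's leading term divides it; move -\tfrac{22}{5}y^{2} to the remainder.
  leading term x: subtract (-\tfrac{6}{5})·h_3 from \tfrac{4}{11}x - \tfrac{22}{5}y + \tfrac{4}{11} → -6y - \tfrac{8}{5}
  leading term y: no divisor's leading term divides it; move -6y to the remainder.
  leading term 1: no divisor's leading term divides it; move -\tfrac{8}{5} to the remainder.
  remainder -\tfrac{22}{5}y^{2} - 6y - \tfrac{8}{5} ≠ 0; add h_4 = -\tfrac{22}{5}y^{2} - 6y - \tfrac{8}{5} to the basis.

The other S-polynomials (S(f_2,h_3), S(f_1,h_4), S(f_2,h_4), S(h_3,h_4)) all reduce to 0 modulo the current basis, so we have a Gröbner basis.
Inter-reduce: drop elements whose leading term is divisible by another's, tail-reduce, and make monic.
Reduced Gröbner basis: {y^{2} + \tfrac{15}{11}y + \tfrac{4}{11}, x + \tfrac{22}{5}y + \tfrac{27}{5}}.
Label its elements g_1 = y^{2} + \tfrac{15}{11}y + \tfrac{4}{11}, g_2 = x + \tfrac{22}{5}y + \tfrac{27}{5}.

Reduce p = -\tfrac{2}{3}xy - 6x - 29y - \tfrac{121}{3} modulo G:
  leading term xy: subtract (-\tfrac{2}{3}y)·g_2 from -\tfrac{2}{3}xy - 6x - 29y - \tfrac{121}{3} → \tfrac{44}{15}y^{2} - 6x - \tfrac{127}{5}y - \tfrac{121}{3}
  leading term y^{2}: subtract (\tfrac{44}{15})·g_1 from \tfrac{44}{15}y^{2} - 6x - \tfrac{127}{5}y - \tfrac{121}{3} → -6x - \tfrac{147}{5}y - \tfrac{207}{5}
  leading term x: subtract (-6)·g_2 from -6x - \tfrac{147}{5}y - \tfrac{207}{5} → -3y - 9
  leading term y: no divisor's leading term divides it; move -3y to the remainder.
  leading term 1: no divisor's leading term divides it; move -9 to the remainder.
  normal form = -3y - 9.
The normal form is nonzero, so p ∉ I. Since p minus its normal form lies in I, I + (p) = I + (r) where r = -3y - 9; decide whether this ideal is the whole ring.
Run Buchberger on G together with r (pairs among the g_i already reduce to 0 since G is a Gröbner basis):
g_1 = y^{2} + \tfrac{15}{11}y + \tfrac{4}{11}, LT = y^{2}.
g_2 = x + \tfrac{22}{5}y + \tfrac{27}{5}, LT = x.
r = -3y - 9, LT = y.

S(g_1,r): lcm = y^{2}. S = -\tfrac{18}{11}y + \tfrac{4}{11}.
  leading term y: subtract (\tfrac{6}{11})·r from -\tfrac{18}{11}y + \tfrac{4}{11} → \tfrac{58}{11}
  leading term 1: no divisor's leading term divides it; move \tfrac{58}{11} to the remainder.
  remainder \tfrac{58}{11} ≠ 0; add m_4 = \tfrac{58}{11} to the basis.

The other S-polynomials (S(g_1,g_2), S(g_2,r), S(g_1,m_4), S(g_2,m_4), S(r,m_4)) all reduce to 0 modulo the current basis, so we have a Gröbner basis.
Inter-reduce: drop elements whose leading term is divisible by another's, tail-reduce, and make monic.
Reduced Gröbner basis: {1}.
The reduced Gröbner basis of I + (p) is {1}: the ideal is the whole ring, so the enlarged system has no common solution — adjoining p is inconsistent.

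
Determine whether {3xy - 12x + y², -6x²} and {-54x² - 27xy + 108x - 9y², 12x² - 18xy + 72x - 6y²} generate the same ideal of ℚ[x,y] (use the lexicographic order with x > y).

Two ideals are equal iff their reduced Gröbner bases coincide (the reduced basis is unique for a fixed ordering).
Buchberger on the first generating set:
f_1 = 3xy - 12x + y², LT = xy.
f_2 = -6x², LT = x².

S(f_1,f_2): lcm = x²y. S = -4x² + ⅓xy².
  reduce S modulo (f_1, f_2):
  remainder 16/3x - 1/9y³ - 4/9y² ≠ 0; add g_3 = 16/3x - 1/9y³ - 4/9y² to the basis.

S(f_1,g_3): lcm = xy. S = -4x + 1/48y⁴ + 1/12y³ + ⅓y².
  reduce S modulo (f_1, f_2, g_3):
  remainder 1/48y⁴ ≠ 0; add g_4 = 1/48y⁴ to the basis.

The other S-polynomials (S(f_2,g_3), S(f_1,g_4), S(f_2,g_4), S(g_3,g_4)) all reduce to 0 modulo the current basis, so we have a Gröbner basis.
Inter-reduce: drop elements whose leading term is divisible by another's, tail-reduce, and make monic.
Reduced Gröbner basis: {x - 1/48y³ - 1/12y², y⁴}.

Buchberger on the second generating set:
h_1 = -54x² - 27xy + 108x - 9y², LT = x².
h_2 = 12x² - 18xy + 72x - 6y², LT = x².

S(h_1,h_2): lcm = x². S = 2xy - 8x + ⅔y².
  reduce S modulo (h_1, h_2):
  remainder 2xy - 8x + ⅔y² ≠ 0; add k_3 = 2xy - 8x + ⅔y² to the basis.

S(h_1,k_3): lcm = x²y. S = 4x² + ⅙xy² - 2xy + ⅙y³.
  reduce S modulo (h_1, h_2, k_3):
  remainder -16/3x + 1/9y³ + 4/9y² ≠ 0; add k_4 = -16/3x + 1/9y³ + 4/9y² to the basis.

S(h_1,k_4): lcm = x². S = 1/48xy³ + 1/12xy² + ½xy - 2x + ⅙y².
  reduce S modulo (h_1, h_2, k_3, k_4):
  remainder -1/144y⁴ ≠ 0; add k_5 = -1/144y⁴ to the basis.

The other S-polynomials (S(h_2,k_3), S(h_2,k_4), S(k_3,k_4), S(h_1,k_5), S(h_2,k_5), S(k_3,k_5), S(k_4,k_5)) all reduce to 0 modulo the current basis, so we have a Gröbner basis.
Inter-reduce: drop elements whose leading term is divisible by another's, tail-reduce, and make monic.
Reduced Gröbner basis: {x - 1/48y³ - 1/12y², y⁴}.

Same reduced basis, so the two generating sets span the same ideal.

Yes, the ideals are equal.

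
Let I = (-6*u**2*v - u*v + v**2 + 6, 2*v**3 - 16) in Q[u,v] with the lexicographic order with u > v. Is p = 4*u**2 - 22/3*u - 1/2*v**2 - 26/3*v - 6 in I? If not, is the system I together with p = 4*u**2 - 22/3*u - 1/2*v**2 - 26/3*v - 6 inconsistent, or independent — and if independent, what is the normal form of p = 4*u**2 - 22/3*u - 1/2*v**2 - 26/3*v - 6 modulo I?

Adjoining 4*u**2 - 22/3*u - 1/2*v**2 - 26/3*v - 6 makes the ideal the whole ring: the system is inconsistent.

First compute the reduced Gröbner basis of I by Buchberger's algorithm.
f_1 = -6*u**2*v - u*v + v**2 + 6, LT = u**2*v.
f_2 = 2*v**3 - 16, LT = v**3.

S(f_1,f_2): lcm = u**2*v**3. S = 8*u**2 + 1/6*u*v**3 - 1/6*v**4 - v**2.
  reduce S modulo (f_1, f_2):
  remainder 8*u**2 + 4/3*u - v**2 - 4/3*v ≠ 0; add h_3 = 8*u**2 + 4/3*u - v**2 - 4/3*v to the basis.

The other S-polynomials (S(f_1,h_3), S(f_2,h_3)) all reduce to 0 modulo the current basis, so we have a Gröbner basis.
Inter-reduce: drop elements whose leading term is divisible by another's, tail-reduce, and make monic.
Reduced Gröbner basis: {u**2 + 1/6*u - 1/8*v**2 - 1/6*v, v**3 - 8}.
Label its elements g_1 = u**2 + 1/6*u - 1/8*v**2 - 1/6*v, g_2 = v**3 - 8.

Reduce p = 4*u**2 - 22/3*u - 1/2*v**2 - 26/3*v - 6 modulo G:
  leading term u**2: subtract (4)·g_1 from 4*u**2 - 22/3*u - 1/2*v**2 - 26/3*v - 6 → -8*u - 8*v - 6
  leading term u: no divisor's leading term divides it; move -8*u to the remainder.
  leading term v: no divisor's leading term divides it; move -8*v to the remainder.
  leading term 1: no divisor's leading term divides it; move -6 to the remainder.
  normal form = -8*u - 8*v - 6.
The normal form is nonzero, so p ∉ I. Since p minus its normal form lies in I, I + (p) = I + (r) where r = -8*u - 8*v - 6; decide whether this ideal is the whole ring.
Run Buchberger on G together with r (pairs among the g_i already reduce to 0 since G is a Gröbner basis):
g_1 = u**2 + 1/6*u - 1/8*v**2 - 1/6*v, LT = u**2.
g_2 = v**3 - 8, LT = v**3.
r = -8*u - 8*v - 6, LT = u.

S(g_1,r): lcm = u**2. S = -u*v - 7/12*u - 1/8*v**2 - 1/6*v.
  reduce S modulo (g_1, g_2, r):
  remainder 7/8*v**2 + 7/6*v + 7/16 ≠ 0; add m_4 = 7/8*v**2 + 7/6*v + 7/16 to the basis.

S(g_2,m_4): lcm = v**3. S = -4/3*v**2 - 1/2*v - 8.
  reduce S modulo (g_1, g_2, r, m_4):
  remainder 23/18*v - 22/3 ≠ 0; add m_5 = 23/18*v - 22/3 to the basis.

S(g_2,m_5): lcm = v**3. S = 132/23*v**2 - 8.
  reduce S modulo (g_1, g_2, r, m_4, m_5):
  remainder -28982/529 ≠ 0; add m_6 = -28982/529 to the basis.

The other S-polynomials (S(g_1,g_2), S(g_2,r), S(g_1,m_4), S(r,m_4), S(g_1,m_5), S(r,m_5), S(m_4,m_5), S(g_1,m_6), S(g_2,m_6), S(r,m_6), S(m_4,m_6), S(m_5,m_6)) all reduce to 0 modulo the current basis, so we have a Gröbner basis.
Inter-reduce: drop elements whose leading term is divisible by another's, tail-reduce, and make monic.
Reduced Gröbner basis: {1}.
The reduced Gröbner basis of I + (p) is {1}: the ideal is the whole ring, so the enlarged system has no common solution — adjoining p is inconsistent.

The remainder on division by a Gröbner basis is unique — it is the normal form.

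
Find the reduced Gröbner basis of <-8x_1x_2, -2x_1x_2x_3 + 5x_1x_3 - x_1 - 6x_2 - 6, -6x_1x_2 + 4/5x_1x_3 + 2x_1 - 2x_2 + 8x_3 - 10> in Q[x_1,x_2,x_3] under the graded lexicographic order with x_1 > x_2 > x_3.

f_1 = -8x_1x_2, LT = x_1x_2.
f_2 = -2x_1x_2x_3 + 5x_1x_3 - x_1 - 6x_2 - 6, LT = x_1x_2x_3.
f_3 = -6x_1x_2 + 4/5x_1x_3 + 2x_1 - 2x_2 + 8x_3 - 10, LT = x_1x_2.

S(f_1,f_2): lcm = x_1x_2x_3. S = 5/2x_1x_3 - 1/2x_1 - 3x_2 - 3.
  reduce S modulo (f_1, f_2, f_3):
  remainder 5/2x_1x_3 - 1/2x_1 - 3x_2 - 3 ≠ 0; add g_4 = 5/2x_1x_3 - 1/2x_1 - 3x_2 - 3 to the basis.

S(f_1,f_3): lcm = x_1x_2. S = 2/15x_1x_3 + 1/3x_1 - 1/3x_2 + 4/3x_3 - 5/3.
  reduce S modulo (f_1, f_2, f_3, g_4):
  remainder 9/25x_1 - 13/75x_2 + 4/3x_3 - 113/75 ≠ 0; add g_5 = 9/25x_1 - 13/75x_2 + 4/3x_3 - 113/75 to the basis.

S(f_2,f_3): lcm = x_1x_2x_3. S = 2/15x_1x_3^2 - 13/6x_1x_3 - 1/3x_2x_3 + 4/3x_3^2 + 1/2x_1 + 3x_2 - 5/3x_3 + 3.
  reduce S modulo (f_1, f_2, f_3, g_4, g_5):
  remainder -13/75x_2x_3 + 4/3x_3^2 + 7/15x_2 - 133/75x_3 + 11/15 ≠ 0; add g_6 = -13/75x_2x_3 + 4/3x_3^2 + 7/15x_2 - 133/75x_3 + 11/15 to the basis.

S(f_1,g_4): lcm = x_1x_2x_3. S = 1/5x_1x_2 + 6/5x_2^2 + 6/5x_2.
  reduce S modulo (f_1, f_2, f_3, g_4, g_5, g_6):
  remainder 6/5x_2^2 + 6/5x_2 ≠ 0; add g_7 = 6/5x_2^2 + 6/5x_2 to the basis.

S(f_1,g_5): lcm = x_1x_2. S = 13/27x_2^2 - 100/27x_2x_3 + 113/27x_2.
  reduce S modulo (f_1, f_2, f_3, g_4, g_5, g_6, g_7):
  remainder -10000/351x_3^2 - 2200/351x_2 + 13300/351x_3 - 5500/351 ≠ 0; add g_8 = -10000/351x_3^2 - 2200/351x_2 + 13300/351x_3 - 5500/351 to the basis.

The other S-polynomials (S(f_2,g_4), S(f_3,g_4), S(f_2,g_5), S(f_3,g_5), S(g_4,g_5), S(f_1,g_6), S(f_2,g_6), S(f_3,g_6), S(g_4,g_6), S(g_5,g_6), S(f_1,g_7), S(f_2,g_7), S(f_3,g_7), S(g_4,g_7), S(g_5,g_7), S(g_6,g_7), S(f_1,g_8), S(f_2,g_8), S(f_3,g_8), S(g_4,g_8), S(g_5,g_8), S(g_6,g_8), S(g_7,g_8)) all reduce to 0 modulo the current basis, so we have a Gröbner basis.
Inter-reduce: drop elements whose leading term is divisible by another's, tail-reduce, and make monic.

G = {x_2^2 + x_2, x_2x_3 - x_2, x_3^2 + 11/50x_2 - 133/100x_3 + 11/20, x_1 - 13/27x_2 + 100/27x_3 - 113/27}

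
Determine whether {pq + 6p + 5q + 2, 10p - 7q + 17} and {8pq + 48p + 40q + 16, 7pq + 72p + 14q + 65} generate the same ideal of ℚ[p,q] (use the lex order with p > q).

Yes, the ideals are equal.

Two ideals are equal iff their reduced Gröbner bases coincide (the reduced basis is unique for a fixed ordering).
Buchberger on the first generating set:
f_1 = pq + 6p + 5q + 2, LT = pq.
f_2 = 10p - 7q + 17, LT = p.

S(f_1,f_2): lcm = pq. S = 6p + 7/10q² + 33/10q + 2.
  leading term p: subtract (⅗)·f_2 from 6p + 7/10q² + 33/10q + 2 → 7/10q² + 15/2q - 41/5
  leading term q²: no divisor's leading term divides it; move 7/10q² to the remainder.
  leading term q: no divisor's leading term divides it; move 15/2q to the remainder.
  leading term 1: no divisor's leading term divides it; move -41/5 to the remainder.
  remainder 7/10q² + 15/2q - 41/5 ≠ 0; add g_3 = 7/10q² + 15/2q - 41/5 to the basis.

The other S-polynomials (S(f_1,g_3), S(f_2,g_3)) all reduce to 0 modulo the current basis, so we have a Gröbner basis.
Inter-reduce: drop elements whose leading term is divisible by another's, tail-reduce, and make monic.
Reduced Gröbner basis: {p - 7/10q + 17/10, q² + 75/7q - 82/7}.

Buchberger on the second generating set:
h_1 = 8pq + 48p + 40q + 16, LT = pq.
h_2 = 7pq + 72p + 14q + 65, LT = pq.

S(h_1,h_2): lcm = pq. S = -30/7p + 3q - 51/7.
  leading term p: no divisor's leading term divides it; move -30/7p to the remainder.
  leading term q: no divisor's leading term divides it; move 3q to the remainder.
  leading term 1: no divisor's leading term divides it; move -51/7 to the remainder.
  remainder -30/7p + 3q - 51/7 ≠ 0; add k_3 = -30/7p + 3q - 51/7 to the basis.

S(h_1,k_3): lcm = pq. S = 6p + 7/10q² + 33/10q + 2.
  leading term p: subtract (-7/5)·k_3 from 6p + 7/10q² + 33/10q + 2 → 7/10q² + 15/2q - 41/5
  leading term q²: no divisor's leading term divides it; move 7/10q² to the remainder.
  leading term q: no divisor's leading term divides it; move 15/2q to the remainder.
  leading term 1: no divisor's leading term divides it; move -41/5 to the remainder.
  remainder 7/10q² + 15/2q - 41/5 ≠ 0; add k_4 = 7/10q² + 15/2q - 41/5 to the basis.

The other S-polynomials (S(h_2,k_3), S(h_1,k_4), S(h_2,k_4), S(k_3,k_4)) all reduce to 0 modulo the current basis, so we have a Gröbner basis.
Inter-reduce: drop elements whose leading term is divisible by another's, tail-reduce, and make monic.
Reduced Gröbner basis: {p - 7/10q + 17/10, q² + 75/7q - 82/7}.

These coincide, so the ideals are equal.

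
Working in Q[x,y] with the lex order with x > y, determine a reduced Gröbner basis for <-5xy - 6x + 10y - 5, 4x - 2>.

f_1 = -5xy - 6x + 10y - 5, LT = xy.
f_2 = 4x - 2, LT = x.

S(f_1,f_2): lcm = xy. S = 6/5x - 3/2y + 1.
  reduce S modulo (f_1, f_2):
  remainder -3/2y + 8/5 ≠ 0; add g_3 = -3/2y + 8/5 to the basis.

The other S-polynomials (S(f_1,g_3), S(f_2,g_3)) all reduce to 0 modulo the current basis, so we have a Gröbner basis.
Inter-reduce: drop elements whose leading term is divisible by another's, tail-reduce, and make monic.

G = {x - 1/2, y - 16/15}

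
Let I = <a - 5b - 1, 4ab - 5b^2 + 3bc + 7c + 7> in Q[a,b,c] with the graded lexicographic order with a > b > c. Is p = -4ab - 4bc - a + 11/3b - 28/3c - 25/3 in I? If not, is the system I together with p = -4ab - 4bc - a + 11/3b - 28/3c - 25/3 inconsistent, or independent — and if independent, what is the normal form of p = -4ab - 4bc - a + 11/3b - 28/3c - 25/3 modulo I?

-4ab - 4bc - a + 11/3b - 28/3c - 25/3 lies in I (it reduces to 0).

First compute the reduced Gröbner basis of I by Buchberger's algorithm.
f_1 = a - 5b - 1, LT = a.
f_2 = 4ab - 5b^2 + 3bc + 7c + 7, LT = ab.

S(f_1,f_2): lcm = ab. S = -15/4b^2 - 3/4bc - b - 7/4c - 7/4.
  leading term b^2: no divisor's leading term divides it; move -15/4b^2 to the remainder.
  leading term bc: no divisor's leading term divides it; move -3/4bc to the remainder.
  leading term b: no divisor's leading term divides it; move -b to the remainder.
  leading term c: no divisor's leading term divides it; move -7/4c to the remainder.
  leading term 1: no divisor's leading term divides it; move -7/4 to the remainder.
  remainder -15/4b^2 - 3/4bc - b - 7/4c - 7/4 ≠ 0; add h_3 = -15/4b^2 - 3/4bc - b - 7/4c - 7/4 to the basis.

The other S-polynomials (S(f_1,h_3), S(f_2,h_3)) all reduce to 0 modulo the current basis, so we have a Gröbner basis.
Inter-reduce: drop elements whose leading term is divisible by another's, tail-reduce, and make monic.
Reduced Gröbner basis: {b^2 + 1/5bc + 4/15b + 7/15c + 7/15, a - 5b - 1}.
Label its elements g_1 = b^2 + 1/5bc + 4/15b + 7/15c + 7/15, g_2 = a - 5b - 1.

Reduce p = -4ab - 4bc - a + 11/3b - 28/3c - 25/3 modulo G:
  leading term ab: subtract (-4b)·g_2 from -4ab - 4bc - a + 11/3b - 28/3c - 25/3 → -20b^2 - 4bc - a - 1/3b - 28/3c - 25/3
  leading term b^2: subtract (-20)·g_1 from -20b^2 - 4bc - a - 1/3b - 28/3c - 25/3 → -a + 5b + 1
  leading term a: subtract (-1)·g_2 from -a + 5b + 1 → 0
  normal form = 0.
Since the normal form is 0, p ∈ I.

The remainder on division by a Gröbner basis is unique — it is the normal form.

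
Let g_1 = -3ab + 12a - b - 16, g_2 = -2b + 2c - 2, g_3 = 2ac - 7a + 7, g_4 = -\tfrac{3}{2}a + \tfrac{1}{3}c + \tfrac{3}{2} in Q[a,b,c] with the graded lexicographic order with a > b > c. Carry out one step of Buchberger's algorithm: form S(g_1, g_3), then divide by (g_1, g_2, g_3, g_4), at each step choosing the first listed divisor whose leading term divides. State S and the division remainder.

S(g_1, g_3) = \tfrac{7}{2}ab - 4ac + \tfrac{1}{3}bc - \tfrac{7}{2}b + \tfrac{16}{3}c; remainder on division = \tfrac{1}{3}c^{2} + \tfrac{1}{3}c.

lcm(LM(g_1), LM(g_3)) = abc.
S = (lcm/LT(g_1))·g_1 − (lcm/LT(g_3))·g_3 = \tfrac{7}{2}ab - 4ac + \tfrac{1}{3}bc - \tfrac{7}{2}b + \tfrac{16}{3}c.
Reduce S modulo (g_1, g_2, g_3, g_4) in that order:
  leading term ab: subtract (-\tfrac{7}{6})·g_1 from \tfrac{7}{2}ab - 4ac + \tfrac{1}{3}bc - \tfrac{7}{2}b + \tfrac{16}{3}c → -4ac + \tfrac{1}{3}bc + 14a - \tfrac{14}{3}b + \tfrac{16}{3}c - \tfrac{56}{3}
  leading term ac: subtract (-2)·g_3 from -4ac + \tfrac{1}{3}bc + 14a - \tfrac{14}{3}b + \tfrac{16}{3}c - \tfrac{56}{3} → \tfrac{1}{3}bc - \tfrac{14}{3}b + \tfrac{16}{3}c - \tfrac{14}{3}
  leading term bc: subtract (-\tfrac{1}{6}c)·g_2 from \tfrac{1}{3}bc - \tfrac{14}{3}b + \tfrac{16}{3}c - \tfrac{14}{3} → \tfrac{1}{3}c^{2} - \tfrac{14}{3}b + 5c - \tfrac{14}{3}
  leading term c^{2}: no divisor's leading term divides it; move \tfrac{1}{3}c^{2} to the remainder.
  leading term b: subtract (\tfrac{7}{3})·g_2 from -\tfrac{14}{3}b + 5c - \tfrac{14}{3} → \tfrac{1}{3}c
  leading term c: no divisor's leading term divides it; move \tfrac{1}{3}c to the remainder.
The remainder \tfrac{1}{3}c^{2} + \tfrac{1}{3}c is nonzero, so it would be added as the next basis element.
This is the inner loop of Buchberger's algorithm — each nonzero remainder becomes a new basis element.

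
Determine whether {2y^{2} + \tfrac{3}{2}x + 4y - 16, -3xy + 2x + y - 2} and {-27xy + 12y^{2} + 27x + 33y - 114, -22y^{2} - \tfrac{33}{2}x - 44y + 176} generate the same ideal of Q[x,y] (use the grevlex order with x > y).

Since reduced Gröbner bases are canonical representatives of ideals under a given ordering, it suffices to compute and compare them.
Buchberger on the first generating set:
f_1 = 2y^{2} + \tfrac{3}{2}x + 4y - 16, LT = y^{2}.
f_2 = -3xy + 2x + y - 2, LT = xy.

S(f_1,f_2): lcm = xy^{2}. S = \tfrac{3}{4}x^{2} + \tfrac{8}{3}xy + \tfrac{1}{3}y^{2} - 8x - \tfrac{2}{3}y.
  reduce S modulo (f_1, f_2):
  remainder \tfrac{3}{4}x^{2} - \tfrac{233}{36}x - \tfrac{4}{9}y + \tfrac{8}{9} ≠ 0; add g_3 = \tfrac{3}{4}x^{2} - \tfrac{233}{36}x - \tfrac{4}{9}y + \tfrac{8}{9} to the basis.

The other S-polynomials (S(f_1,g_3), S(f_2,g_3)) all reduce to 0 modulo the current basis, so we have a Gröbner basis.
Inter-reduce: drop elements whose leading term is divisible by another's, tail-reduce, and make monic.
Reduced Gröbner basis: {x^{2} - \tfrac{233}{27}x - \tfrac{16}{27}y + \tfrac{32}{27}, xy - \tfrac{2}{3}x - \tfrac{1}{3}y + \tfrac{2}{3}, y^{2} + \tfrac{3}{4}x + 2y - 8}.

Buchberger on the second generating set:
h_1 = -27xy + 12y^{2} + 27x + 33y - 114, LT = xy.
h_2 = -22y^{2} - \tfrac{33}{2}x - 44y + 176, LT = y^{2}.

S(h_1,h_2): lcm = xy^{2}. S = -\tfrac{4}{9}y^{3} - \tfrac{3}{4}x^{2} - 3xy - \tfrac{11}{9}y^{2} + 8x + \tfrac{38}{9}y.
  reduce S modulo (h_1, h_2):
  remainder -\tfrac{3}{4}x^{2} + \tfrac{233}{36}x + \tfrac{4}{9}y - \tfrac{8}{9} ≠ 0; add k_3 = -\tfrac{3}{4}x^{2} + \tfrac{233}{36}x + \tfrac{4}{9}y - \tfrac{8}{9} to the basis.

The other S-polynomials (S(h_1,k_3), S(h_2,k_3)) all reduce to 0 modulo the current basis, so we have a Gröbner basis.
Inter-reduce: drop elements whose leading term is divisible by another's, tail-reduce, and make monic.
Reduced Gröbner basis: {x^{2} - \tfrac{233}{27}x - \tfrac{16}{27}y + \tfrac{32}{27}, xy - \tfrac{2}{3}x - \tfrac{1}{3}y + \tfrac{2}{3}, y^{2} + \tfrac{3}{4}x + 2y - 8}.

Same reduced basis, so the two generating sets span the same ideal.

Yes, the ideals are equal.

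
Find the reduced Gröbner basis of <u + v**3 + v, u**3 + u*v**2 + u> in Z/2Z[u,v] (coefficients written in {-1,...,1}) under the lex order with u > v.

f_1 = u + v**3 + v, LT = u.
f_2 = u**3 + u*v**2 + u, LT = u**3.

S(f_1,f_2): lcm = u**3. S = u**2*v**3 + u**2*v + u*v**2 + u.
  reduce S modulo (f_1, f_2):
  remainder v**9 + v**7 + v**3 + v ≠ 0; add g_3 = v**9 + v**7 + v**3 + v to the basis.

The other S-polynomials (S(f_1,g_3), S(f_2,g_3)) all reduce to 0 modulo the current basis, so we have a Gröbner basis.
Inter-reduce: drop elements whose leading term is divisible by another's, tail-reduce, and make monic.

G = {u + v**3 + v, v**9 + v**7 + v**3 + v}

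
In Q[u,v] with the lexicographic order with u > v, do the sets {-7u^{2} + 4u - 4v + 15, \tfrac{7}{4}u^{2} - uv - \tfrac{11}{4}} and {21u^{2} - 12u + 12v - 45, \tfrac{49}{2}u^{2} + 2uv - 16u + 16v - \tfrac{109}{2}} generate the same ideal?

Equality of ideals is decidable: compute both reduced Gröbner bases (unique for the ordering) and check whether they agree.
Buchberger on the first generating set:
f_1 = -7u^{2} + 4u - 4v + 15, LT = u^{2}.
f_2 = \tfrac{7}{4}u^{2} - uv - \tfrac{11}{4}, LT = u^{2}.

S(f_1,f_2): lcm = u^{2}. S = \tfrac{4}{7}uv - \tfrac{4}{7}u + \tfrac{4}{7}v - \tfrac{4}{7}.
  reduce S modulo (f_1, f_2):
  remainder \tfrac{4}{7}uv - \tfrac{4}{7}u + \tfrac{4}{7}v - \tfrac{4}{7} ≠ 0; add g_3 = \tfrac{4}{7}uv - \tfrac{4}{7}u + \tfrac{4}{7}v - \tfrac{4}{7} to the basis.

S(f_1,g_3): lcm = u^{2}v. S = u^{2} - \tfrac{11}{7}uv + u + \tfrac{4}{7}v^{2} - \tfrac{15}{7}v.
  reduce S modulo (f_1, f_2, g_3):
  remainder \tfrac{4}{7}v^{2} - \tfrac{8}{7}v + \tfrac{4}{7} ≠ 0; add g_4 = \tfrac{4}{7}v^{2} - \tfrac{8}{7}v + \tfrac{4}{7} to the basis.

The other S-polynomials (S(f_2,g_3), S(f_1,g_4), S(f_2,g_4), S(g_3,g_4)) all reduce to 0 modulo the current basis, so we have a Gröbner basis.
Inter-reduce: drop elements whose leading term is divisible by another's, tail-reduce, and make monic.
Reduced Gröbner basis: {u^{2} - \tfrac{4}{7}u + \tfrac{4}{7}v - \tfrac{15}{7}, uv - u + v - 1, v^{2} - 2v + 1}.

Buchberger on the second generating set:
h_1 = 21u^{2} - 12u + 12v - 45, LT = u^{2}.
h_2 = \tfrac{49}{2}u^{2} + 2uv - 16u + 16v - \tfrac{109}{2}, LT = u^{2}.

S(h_1,h_2): lcm = u^{2}. S = -\tfrac{4}{49}uv + \tfrac{4}{49}u - \tfrac{4}{49}v + \tfrac{4}{49}.
  reduce S modulo (h_1, h_2):
  remainder -\tfrac{4}{49}uv + \tfrac{4}{49}u - \tfrac{4}{49}v + \tfrac{4}{49} ≠ 0; add k_3 = -\tfrac{4}{49}uv + \tfrac{4}{49}u - \tfrac{4}{49}v + \tfrac{4}{49} to the basis.

S(h_1,k_3): lcm = u^{2}v. S = u^{2} - \tfrac{11}{7}uv + u + \tfrac{4}{7}v^{2} - \tfrac{15}{7}v.
  reduce S modulo (h_1, h_2, k_3):
  remainder \tfrac{4}{7}v^{2} - \tfrac{8}{7}v + \tfrac{4}{7} ≠ 0; add k_4 = \tfrac{4}{7}v^{2} - \tfrac{8}{7}v + \tfrac{4}{7} to the basis.

The other S-polynomials (S(h_2,k_3), S(h_1,k_4), S(h_2,k_4), S(k_3,k_4)) all reduce to 0 modulo the current basis, so we have a Gröbner basis.
Inter-reduce: drop elements whose leading term is divisible by another's, tail-reduce, and make monic.
Reduced Gröbner basis: {u^{2} - \tfrac{4}{7}u + \tfrac{4}{7}v - \tfrac{15}{7}, uv - u + v - 1, v^{2} - 2v + 1}.

Same reduced basis, so the two generating sets span the same ideal.

Yes, the ideals are equal.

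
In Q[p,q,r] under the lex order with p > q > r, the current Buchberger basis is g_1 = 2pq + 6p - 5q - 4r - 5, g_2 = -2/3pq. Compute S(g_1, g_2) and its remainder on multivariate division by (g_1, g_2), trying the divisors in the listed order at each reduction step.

lcm(LM(g_1), LM(g_2)) = pq.
S = (lcm/LT(g_1))·g_1 − (lcm/LT(g_2))·g_2 = 3p - 5/2q - 2r - 5/2.
Reduce S modulo (g_1, g_2) in that order:
  leading term p: no divisor's leading term divides it; move 3p to the remainder.
  leading term q: no divisor's leading term divides it; move -5/2q to the remainder.
  leading term r: no divisor's leading term divides it; move -2r to the remainder.
  leading term 1: no divisor's leading term divides it; move -5/2 to the remainder.
The remainder 3p - 5/2q - 2r - 5/2 is nonzero, so it would be added as the next basis element.

S(g_1, g_2) = 3p - 5/2q - 2r - 5/2; remainder on division = 3p - 5/2q - 2r - 5/2.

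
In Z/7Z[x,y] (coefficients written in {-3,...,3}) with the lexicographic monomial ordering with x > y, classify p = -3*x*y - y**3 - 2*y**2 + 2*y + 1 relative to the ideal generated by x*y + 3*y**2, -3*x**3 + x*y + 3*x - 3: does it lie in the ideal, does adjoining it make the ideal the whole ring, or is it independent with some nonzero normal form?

Adjoining -3*x*y - y**3 - 2*y**2 + 2*y + 1 makes the ideal the whole ring: the system is inconsistent.

First compute the reduced Gröbner basis of I by Buchberger's algorithm.
f_1 = x*y + 3*y**2, LT = x*y.
f_2 = -3*x**3 + x*y + 3*x - 3, LT = x**3.

S(f_1,f_2): lcm = x**3*y. S = 3*x**2*y**2 - 2*x*y**2 + x*y - y.
  leading term x**2*y**2: subtract (3*x*y)·f_1 from 3*x**2*y**2 - 2*x*y**2 + x*y - y → -2*x*y**3 - 2*x*y**2 + x*y - y
  leading term x*y**3: subtract (-2*y**2)·f_1 from -2*x*y**3 - 2*x*y**2 + x*y - y → -2*x*y**2 + x*y - y**4 - y
  leading term x*y**2: subtract (-2*y)·f_1 from -2*x*y**2 + x*y - y**4 - y → x*y - y**4 - y**3 - y
  leading term x*y: subtract (1)·f_1 from x*y - y**4 - y**3 - y → -y**4 - y**3 - 3*y**2 - y
  leading term y**4: no divisor's leading term divides it; move -y**4 to the remainder.
  leading term y**3: no divisor's leading term divides it; move -y**3 to the remainder.
  leading term y**2: no divisor's leading term divides it; move -3*y**2 to the remainder.
  leading term y: no divisor's leading term divides it; move -y to the remainder.
  remainder -y**4 - y**3 - 3*y**2 - y ≠ 0; add h_3 = -y**4 - y**3 - 3*y**2 - y to the basis.

The other S-polynomials (S(f_1,h_3), S(f_2,h_3)) all reduce to 0 modulo the current basis, so we have a Gröbner basis.
Inter-reduce: drop elements whose leading term is divisible by another's, tail-reduce, and make monic.
Reduced Gröbner basis: {x**3 - x + y**2 + 1, x*y + 3*y**2, y**4 + y**3 + 3*y**2 + y}.
Label its elements g_1 = x**3 - x + y**2 + 1, g_2 = x*y + 3*y**2, g_3 = y**4 + y**3 + 3*y**2 + y.

Reduce p = -3*x*y - y**3 - 2*y**2 + 2*y + 1 modulo G:
  leading term x*y: subtract (-3)·g_2 from -3*x*y - y**3 - 2*y**2 + 2*y + 1 → -y**3 + 2*y + 1
  leading term y**3: no divisor's leading term divides it; move -y**3 to the remainder.
  leading term y: no divisor's leading term divides it; move 2*y to the remainder.
  leading term 1: no divisor's leading term divides it; move 1 to the remainder.
  normal form = -y**3 + 2*y + 1.
The normal form is nonzero, so p ∉ I. Since p minus its normal form lies in I, I + (p) = I + (r) where r = -y**3 + 2*y + 1; decide whether this ideal is the whole ring.
Run Buchberger on G together with r (pairs among the g_i already reduce to 0 since G is a Gröbner basis):
g_1 = x**3 - x + y**2 + 1, LT = x**3.
g_2 = x*y + 3*y**2, LT = x*y.
g_3 = y**4 + y**3 + 3*y**2 + y, LT = y**4.
r = -y**3 + 2*y + 1, LT = y**3.

S(g_2,r): lcm = x*y**3. S = 2*x*y + x + 3*y**4.
  leading term x*y: subtract (2)·g_2 from 2*x*y + x + 3*y**4 → x + 3*y**4 + y**2
  leading term x: no divisor's leading term divides it; move x to the remainder.
  leading term y**4: subtract (3)·g_3 from 3*y**4 + y**2 → -3*y**3 - y**2 - 3*y
  leading term y**3: subtract (3)·r from -3*y**3 - y**2 - 3*y → -y**2 - 2*y - 3
  leading term y**2: no divisor's leading term divides it; move -y**2 to the remainder.
  leading term y: no divisor's leading term divides it; move -2*y to the remainder.
  leading term 1: no divisor's leading term divides it; move -3 to the remainder.
  remainder x - y**2 - 2*y - 3 ≠ 0; add m_5 = x - y**2 - 2*y - 3 to the basis.

S(g_3,r): lcm = y**4. S = y**3 - 2*y**2 + 2*y.
  leading term y**3: subtract (-1)·r from y**3 - 2*y**2 + 2*y → -2*y**2 - 3*y + 1
  leading term y**2: no divisor's leading term divides it; move -2*y**2 to the remainder.
  leading term y: no divisor's leading term divides it; move -3*y to the remainder.
  leading term 1: no divisor's leading term divides it; move 1 to the remainder.
  remainder -2*y**2 - 3*y + 1 ≠ 0; add m_6 = -2*y**2 - 3*y + 1 to the basis.

S(g_1,m_5): lcm = x**3. S = x**2*y**2 + 2*x**2*y + 3*x**2 - x + y**2 + 1.
  leading term x**2*y**2: subtract (x*y)·g_2 from x**2*y**2 + 2*x**2*y + 3*x**2 - x + y**2 + 1 → 2*x**2*y + 3*x**2 - 3*x*y**3 - x + y**2 + 1
  leading term x**2*y: subtract (2*x)·g_2 from 2*x**2*y + 3*x**2 - 3*x*y**3 - x + y**2 + 1 → 3*x**2 - 3*x*y**3 + x*y**2 - x + y**2 + 1
  leading term x**2: subtract (3*x)·m_5 from 3*x**2 - 3*x*y**3 + x*y**2 - x + y**2 + 1 → -3*x*y**3 - 3*x*y**2 - x*y + x + y**2 + 1
  leading term x*y**3: subtract (-3*y**2)·g_2 from -3*x*y**3 - 3*x*y**2 - x*y + x + y**2 + 1 → -3*x*y**2 - x*y + x + 2*y**4 + y**2 + 1
  leading term x*y**2: subtract (-3*y)·g_2 from -3*x*y**2 - x*y + x + 2*y**4 + y**2 + 1 → -x*y + x + 2*y**4 + 2*y**3 + y**2 + 1
  leading term x*y: subtract (-1)·g_2 from -x*y + x + 2*y**4 + 2*y**3 + y**2 + 1 → x + 2*y**4 + 2*y**3 - 3*y**2 + 1
  leading term x: subtract (1)·m_5 from x + 2*y**4 + 2*y**3 - 3*y**2 + 1 → 2*y**4 + 2*y**3 - 2*y**2 + 2*y - 3
  leading term y**4: subtract (2)·g_3 from 2*y**4 + 2*y**3 - 2*y**2 + 2*y - 3 → -y**2 - 3
  leading term y**2: subtract (-3)·m_6 from -y**2 - 3 → -2*y
  leading term y: no divisor's leading term divides it; move -2*y to the remainder.
  remainder -2*y ≠ 0; add m_7 = -2*y to the basis.

S(g_3,m_6): lcm = y**4. S = 3*y**3 + y.
  leading term y**3: subtract (-3)·r from 3*y**3 + y → 3
  leading term 1: no divisor's leading term divides it; move 3 to the remainder.
  remainder 3 ≠ 0; add m_8 = 3 to the basis.

The other S-polynomials (S(g_1,g_2), S(g_1,g_3), S(g_1,r), S(g_2,g_3), S(g_2,m_5), S(g_3,m_5), S(r,m_5), S(g_1,m_6), S(g_2,m_6), S(r,m_6), S(m_5,m_6), S(g_1,m_7), S(g_2,m_7), S(g_3,m_7), S(r,m_7), S(m_5,m_7), S(m_6,m_7), S(g_1,m_8), S(g_2,m_8), S(g_3,m_8), S(r,m_8), S(m_5,m_8), S(m_6,m_8), S(m_7,m_8)) all reduce to 0 modulo the current basis, so we have a Gröbner basis.
Inter-reduce: drop elements whose leading term is divisible by another's, tail-reduce, and make monic.
Reduced Gröbner basis: {1}.
The reduced Gröbner basis of I + (p) is {1}: the ideal is the whole ring, so the enlarged system has no common solution — adjoining p is inconsistent.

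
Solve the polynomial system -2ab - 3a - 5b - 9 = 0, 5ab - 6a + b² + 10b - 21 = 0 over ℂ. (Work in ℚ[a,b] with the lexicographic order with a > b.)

{(-2, -3), (-26/9 - sqrt(22)/18, 2 - sqrt(22)/2), (-26/9 + sqrt(22)/18, 2 + sqrt(22)/2)}

Compute a lex Gröbner basis by Buchberger's algorithm.
f_1 = -2ab - 3a - 5b - 9, LT = ab.
f_2 = 5ab - 6a + b² + 10b - 21, LT = ab.

S(f_1,f_2): lcm = ab. S = 27/10a - ⅕b² + ½b + 87/10.
  leading term a: no divisor's leading term divides it; move 27/10a to the remainder.
  leading term b²: no divisor's leading term divides it; move -⅕b² to the remainder.
  leading term b: no divisor's leading term divides it; move ½b to the remainder.
  leading term 1: no divisor's leading term divides it; move 87/10 to the remainder.
  remainder 27/10a - ⅕b² + ½b + 87/10 ≠ 0; add h_3 = 27/10a - ⅕b² + ½b + 87/10 to the basis.

S(f_1,h_3): lcm = ab. S = 3/2a + 2/27b³ - 5/27b² - 13/18b + 9/2.
  leading term a: subtract (5/9)·h_3 from 3/2a + 2/27b³ - 5/27b² - 13/18b + 9/2 → 2/27b³ - 2/27b² - b - ⅓
  leading term b³: no divisor's leading term divides it; move 2/27b³ to the remainder.
  leading term b²: no divisor's leading term divides it; move -2/27b² to the remainder.
  leading term b: no divisor's leading term divides it; move -b to the remainder.
  leading term 1: no divisor's leading term divides it; move -⅓ to the remainder.
  remainder 2/27b³ - 2/27b² - b - ⅓ ≠ 0; add h_4 = 2/27b³ - 2/27b² - b - ⅓ to the basis.

The other S-polynomials (S(f_2,h_3), S(f_1,h_4), S(f_2,h_4), S(h_3,h_4)) all reduce to 0 modulo the current basis, so we have a Gröbner basis.
Inter-reduce: drop elements whose leading term is divisible by another's, tail-reduce, and make monic.
Reduced Gröbner basis: {a - 2/27b² + 5/27b + 29/9, b³ - b² - 27/2b - 9/2}.

From the last basis element, b³ - b² - 27/2b - 9/2 = 0, so b takes values in {-3, 2 - sqrt(22)/2, 2 + sqrt(22)/2}. Each choice, substituted upward through the basis, yields the corresponding point(s) of the solution set.
  b = -3: the earlier basis element becomes a + 2 = 0, giving a = -2 — point (-2, -3).
  b = 2 - sqrt(22)/2: the earlier basis element becomes a + sqrt(22)/18 + 26/9 = 0, giving a = -26/9 - sqrt(22)/18 — point (-26/9 - sqrt(22)/18, 2 - sqrt(22)/2).
  b = 2 + sqrt(22)/2: the earlier basis element becomes a - sqrt(22)/18 + 26/9 = 0, giving a = -26/9 + sqrt(22)/18 — point (-26/9 + sqrt(22)/18, 2 + sqrt(22)/2).
Each listed point satisfies every original equation (direct substitution).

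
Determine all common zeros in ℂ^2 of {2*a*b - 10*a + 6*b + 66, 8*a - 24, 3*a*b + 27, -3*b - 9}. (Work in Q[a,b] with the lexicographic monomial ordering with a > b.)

Compute a lex Gröbner basis by Buchberger's algorithm.
f_1 = 2*a*b - 10*a + 6*b + 66, LT = a*b.
f_2 = 8*a - 24, LT = a.
f_3 = 3*a*b + 27, LT = a*b.
f_4 = -3*b - 9, LT = b.

The S-polynomials (S(f_1,f_2), S(f_1,f_3), S(f_1,f_4), S(f_2,f_3), S(f_2,f_4), S(f_3,f_4)) all reduce to 0 modulo the current basis, so we have a Gröbner basis.
Inter-reduce: drop elements whose leading term is divisible by another's, tail-reduce, and make monic.
Reduced Gröbner basis: {a - 3, b + 3}.

The lex basis is triangular: the last element involves only b. Solving b + 3 = 0 gives b ∈ {-3}; substituting each value into the earlier elements determines the remaining variables.
  b = -3: the earlier basis element becomes a - 3 = 0, giving a = 3 — point (3, -3).
Each listed point satisfies every original equation (direct substitution).
Zero-dimensionality of the ideal guarantees finitely many solutions over ℂ.

{(3, -3)}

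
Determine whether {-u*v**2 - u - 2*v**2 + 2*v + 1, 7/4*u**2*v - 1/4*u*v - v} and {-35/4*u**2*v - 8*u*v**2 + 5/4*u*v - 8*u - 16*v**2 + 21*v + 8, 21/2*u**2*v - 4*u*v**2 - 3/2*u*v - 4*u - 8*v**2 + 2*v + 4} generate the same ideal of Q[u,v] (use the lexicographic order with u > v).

Since reduced Gröbner bases are canonical representatives of ideals under a given ordering, it suffices to compute and compare them.
Buchberger on the first generating set:
f_1 = -u*v**2 - u - 2*v**2 + 2*v + 1, LT = u*v**2.
f_2 = 7/4*u**2*v - 1/4*u*v - v, LT = u**2*v.

S(f_1,f_2): lcm = u**2*v**2. S = u**2 + 15/7*u*v**2 - 2*u*v - u + 4/7*v**2.
  reduce S modulo (f_1, f_2):
  remainder u**2 - 2*u*v - 22/7*u - 26/7*v**2 + 30/7*v + 15/7 ≠ 0; add g_3 = u**2 - 2*u*v - 22/7*u - 26/7*v**2 + 30/7*v + 15/7 to the basis.

S(f_1,g_3): lcm = u**2*v**2. S = u**2 + 2*u*v**3 + 36/7*u*v**2 - 2*u*v - u + 26/7*v**4 - 30/7*v**3 - 15/7*v**2.
  reduce S modulo (f_1, f_2, g_3):
  remainder -2*u*v - 3*u + 26/7*v**4 - 58/7*v**3 - 33/7*v**2 + 8*v + 3 ≠ 0; add g_4 = -2*u*v - 3*u + 26/7*v**4 - 58/7*v**3 - 33/7*v**2 + 8*v + 3 to the basis.

S(f_2,g_3): lcm = u**2*v. S = 2*u*v**2 + 3*u*v + 26/7*v**3 - 30/7*v**2 - 19/7*v.
  reduce S modulo (f_1, f_2, g_3, g_4):
  remainder -13/2*u + 39/7*v**4 - 61/7*v**3 - 215/14*v**2 + 93/7*v + 13/2 ≠ 0; add g_5 = -13/2*u + 39/7*v**4 - 61/7*v**3 - 215/14*v**2 + 93/7*v + 13/2 to the basis.

S(f_1,g_4): lcm = u*v**2. S = -3/2*u*v + u + 13/7*v**5 - 29/7*v**4 - 33/14*v**3 + 6*v**2 - 1/2*v - 1.
  reduce S modulo (f_1, f_2, g_3, g_4, g_5):
  remainder 13/7*v**5 - 29/7*v**4 - 1/2*v**3 + 13/7*v**2 + 1/7*v ≠ 0; add g_6 = 13/7*v**5 - 29/7*v**4 - 1/2*v**3 + 13/7*v**2 + 1/7*v to the basis.

The other S-polynomials (S(f_2,g_4), S(g_3,g_4), S(f_1,g_5), S(f_2,g_5), S(g_3,g_5), S(g_4,g_5), S(f_1,g_6), S(f_2,g_6), S(g_3,g_6), S(g_4,g_6), S(g_5,g_6)) all reduce to 0 modulo the current basis, so we have a Gröbner basis.
Inter-reduce: drop elements whose leading term is divisible by another's, tail-reduce, and make monic.
Reduced Gröbner basis: {u - 6/7*v**4 + 122/91*v**3 + 215/91*v**2 - 186/91*v - 1, v**5 - 29/13*v**4 - 7/26*v**3 + v**2 + 1/13*v}.

Buchberger on the second generating set:
h_1 = -35/4*u**2*v - 8*u*v**2 + 5/4*u*v - 8*u - 16*v**2 + 21*v + 8, LT = u**2*v.
h_2 = 21/2*u**2*v - 4*u*v**2 - 3/2*u*v - 4*u - 8*v**2 + 2*v + 4, LT = u**2*v.

S(h_1,h_2): lcm = u**2*v. S = 136/105*u*v**2 + 136/105*u + 272/105*v**2 - 272/105*v - 136/105.
  reduce S modulo (h_1, h_2):
  remainder 136/105*u*v**2 + 136/105*u + 272/105*v**2 - 272/105*v - 136/105 ≠ 0; add k_3 = 136/105*u*v**2 + 136/105*u + 272/105*v**2 - 272/105*v - 136/105 to the basis.

S(h_1,k_3): lcm = u**2*v**2. S = -u**2 + 32/35*u*v**3 - 15/7*u*v**2 + 102/35*u*v + u + 64/35*v**3 - 12/5*v**2 - 32/35*v.
  reduce S modulo (h_1, h_2, k_3):
  remainder -u**2 + 2*u*v + 22/7*u + 26/7*v**2 - 30/7*v - 15/7 ≠ 0; add k_4 = -u**2 + 2*u*v + 22/7*u + 26/7*v**2 - 30/7*v - 15/7 to the basis.

S(h_1,k_4): lcm = u**2*v. S = 102/35*u*v**2 + 3*u*v + 32/35*u + 26/7*v**3 - 86/35*v**2 - 159/35*v - 32/35.
  reduce S modulo (h_1, h_2, k_3, k_4):
  remainder 3*u*v - 2*u + 26/7*v**3 - 58/7*v**2 + 9/7*v + 2 ≠ 0; add k_5 = 3*u*v - 2*u + 26/7*v**3 - 58/7*v**2 + 9/7*v + 2 to the basis.

S(k_3,k_4): lcm = u**2*v**2. S = u**2 + 2*u*v**3 + 36/7*u*v**2 - 2*u*v - u + 26/7*v**4 - 30/7*v**3 - 15/7*v**2.
  reduce S modulo (h_1, h_2, k_3, k_4, k_5):
  remainder -13/3*u + 26/7*v**4 - 122/21*v**3 - 215/21*v**2 + 62/7*v + 13/3 ≠ 0; add k_6 = -13/3*u + 26/7*v**4 - 122/21*v**3 - 215/21*v**2 + 62/7*v + 13/3 to the basis.

S(h_1,k_6): lcm = u**2*v. S = 6/7*u*v**5 - 122/91*u*v**4 - 215/91*u*v**3 + 1346/455*u*v**2 + 6/7*u*v + 32/35*u + 64/35*v**2 - 12/5*v - 32/35.
  reduce S modulo (h_1, h_2, k_3, k_4, k_5, k_6):
  remainder -12/7*v**5 + 348/91*v**4 + 6/13*v**3 - 12/7*v**2 - 12/91*v ≠ 0; add k_7 = -12/7*v**5 + 348/91*v**4 + 6/13*v**3 - 12/7*v**2 - 12/91*v to the basis.

The other S-polynomials (S(h_2,k_3), S(h_2,k_4), S(h_1,k_5), S(h_2,k_5), S(k_3,k_5), S(k_4,k_5), S(h_2,k_6), S(k_3,k_6), S(k_4,k_6), S(k_5,k_6), S(h_1,k_7), S(h_2,k_7), S(k_3,k_7), S(k_4,k_7), S(k_5,k_7), S(k_6,k_7)) all reduce to 0 modulo the current basis, so we have a Gröbner basis.
Inter-reduce: drop elements whose leading term is divisible by another's, tail-reduce, and make monic.
Reduced Gröbner basis: {u - 6/7*v**4 + 122/91*v**3 + 215/91*v**2 - 186/91*v - 1, v**5 - 29/13*v**4 - 7/26*v**3 + v**2 + 1/13*v}.

The two bases agree; hence the ideals are identical.

Yes, the ideals are equal.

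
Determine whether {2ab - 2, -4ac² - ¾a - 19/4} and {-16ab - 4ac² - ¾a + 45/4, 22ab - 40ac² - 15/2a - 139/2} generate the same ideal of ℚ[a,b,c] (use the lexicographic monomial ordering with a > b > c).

Yes, the ideals are equal.

Since reduced Gröbner bases are canonical representatives of ideals under a given ordering, it suffices to compute and compare them.
Buchberger on the first generating set:
f_1 = 2ab - 2, LT = ab.
f_2 = -4ac² - ¾a - 19/4, LT = ac².

S(f_1,f_2): lcm = abc². S = -3/16ab - 19/16b - c².
  leading term ab: subtract (-3/32)·f_1 from -3/16ab - 19/16b - c² → -19/16b - c² - 3/16
  leading term b: no divisor's leading term divides it; move -19/16b to the remainder.
  leading term c²: no divisor's leading term divides it; move -c² to the remainder.
  leading term 1: no divisor's leading term divides it; move -3/16 to the remainder.
  remainder -19/16b - c² - 3/16 ≠ 0; add g_3 = -19/16b - c² - 3/16 to the basis.

S(f_1,g_3): lcm = ab. S = -16/19ac² - 3/19a - 1.
  leading term ac²: subtract (4/19)·f_2 from -16/19ac² - 3/19a - 1 → 0
  remainder 0.

S(f_2,g_3): leading monomials are coprime, so the S-polynomial reduces to 0 (Buchberger's first criterion).
Every S-polynomial of the final basis reduces to 0, so we have a Gröbner basis.
Inter-reduce: drop elements whose leading term is divisible by another's, tail-reduce, and make monic.
Reduced Gröbner basis: {ac² + 3/16a + 19/16, b + 16/19c² + 3/19}.

Buchberger on the second generating set:
h_1 = -16ab - 4ac² - ¾a + 45/4, LT = ab.
h_2 = 22ab - 40ac² - 15/2a - 139/2, LT = ab.

S(h_1,h_2): lcm = ab. S = 91/44ac² + 273/704a + 1729/704.
  leading term ac²: no divisor's leading term divides it; move 91/44ac² to the remainder.
  leading term a: no divisor's leading term divides it; move 273/704a to the remainder.
  leading term 1: no divisor's leading term divides it; move 1729/704 to the remainder.
  remainder 91/44ac² + 273/704a + 1729/704 ≠ 0; add k_3 = 91/44ac² + 273/704a + 1729/704 to the basis.

S(h_1,k_3): lcm = abc². S = -3/16ab + ¼ac⁴ + 3/64ac² - 19/16b - 45/64c².
  leading term ab: subtract (3/256)·h_1 from -3/16ab + ¼ac⁴ + 3/64ac² - 19/16b - 45/64c² → ¼ac⁴ + 3/32ac² + 9/1024a - 19/16b - 45/64c² - 135/1024
  leading term ac⁴: subtract (11/91c²)·k_3 from ¼ac⁴ + 3/32ac² + 9/1024a - 19/16b - 45/64c² - 135/1024 → 3/64ac² + 9/1024a - 19/16b - c² - 135/1024
  leading term ac²: subtract (33/1456)·k_3 from 3/64ac² + 9/1024a - 19/16b - c² - 135/1024 → -19/16b - c² - 3/16
  leading term b: no divisor's leading term divides it; move -19/16b to the remainder.
  leading term c²: no divisor's leading term divides it; move -c² to the remainder.
  leading term 1: no divisor's leading term divides it; move -3/16 to the remainder.
  remainder -19/16b - c² - 3/16 ≠ 0; add k_4 = -19/16b - c² - 3/16 to the basis.

S(h_2,k_3): lcm = abc². S = -3/16ab - 20/11ac⁴ - 15/44ac² - 19/16b - 139/44c².
  leading term ab: subtract (3/256)·h_1 from -3/16ab - 20/11ac⁴ - 15/44ac² - 19/16b - 139/44c² → -20/11ac⁴ - 207/704ac² + 9/1024a - 19/16b - 139/44c² - 135/1024
  leading term ac⁴: subtract (-80/91c²)·k_3 from -20/11ac⁴ - 207/704ac² + 9/1024a - 19/16b - 139/44c² - 135/1024 → 3/64ac² + 9/1024a - 19/16b - c² - 135/1024
  leading term ac²: subtract (33/1456)·k_3 from 3/64ac² + 9/1024a - 19/16b - c² - 135/1024 → -19/16b - c² - 3/16
  leading term b: subtract (1)·k_4 from -19/16b - c² - 3/16 → 0
  remainder 0.

S(h_1,k_4): lcm = ab. S = -45/76ac² - 135/1216a - 45/64.
  leading term ac²: subtract (-495/1729)·k_3 from -45/76ac² - 135/1216a - 45/64 → 0
  remainder 0.

S(h_2,k_4): lcm = ab. S = -556/209ac² - 417/836a - 139/44.
  leading term ac²: subtract (-2224/1729)·k_3 from -556/209ac² - 417/836a - 139/44 → 0
  remainder 0.

S(k_3,k_4): leading monomials are coprime, so the S-polynomial reduces to 0 (Buchberger's first criterion).
Every S-polynomial of the final basis reduces to 0, so we have a Gröbner basis.
Inter-reduce: drop elements whose leading term is divisible by another's, tail-reduce, and make monic.
Reduced Gröbner basis: {ac² + 3/16a + 19/16, b + 16/19c² + 3/19}.

Same reduced basis, so the two generating sets span the same ideal.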